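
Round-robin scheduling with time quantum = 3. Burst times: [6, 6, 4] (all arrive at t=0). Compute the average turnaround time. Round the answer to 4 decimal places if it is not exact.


Time quantum = 3
Execution trace:
  J1 runs 3 units, time = 3
  J2 runs 3 units, time = 6
  J3 runs 3 units, time = 9
  J1 runs 3 units, time = 12
  J2 runs 3 units, time = 15
  J3 runs 1 units, time = 16
Finish times: [12, 15, 16]
Average turnaround = 43/3 = 14.3333

14.3333


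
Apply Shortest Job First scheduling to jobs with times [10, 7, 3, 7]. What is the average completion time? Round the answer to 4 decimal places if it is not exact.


SJF order (ascending): [3, 7, 7, 10]
Completion times:
  Job 1: burst=3, C=3
  Job 2: burst=7, C=10
  Job 3: burst=7, C=17
  Job 4: burst=10, C=27
Average completion = 57/4 = 14.25

14.25


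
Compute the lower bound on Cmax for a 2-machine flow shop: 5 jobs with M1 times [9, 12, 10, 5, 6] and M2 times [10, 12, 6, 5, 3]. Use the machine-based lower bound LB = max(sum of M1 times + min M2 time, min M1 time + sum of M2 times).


LB1 = sum(M1 times) + min(M2 times) = 42 + 3 = 45
LB2 = min(M1 times) + sum(M2 times) = 5 + 36 = 41
Lower bound = max(LB1, LB2) = max(45, 41) = 45

45


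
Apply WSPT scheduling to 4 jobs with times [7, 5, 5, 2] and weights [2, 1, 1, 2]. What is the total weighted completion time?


Compute p/w ratios and sort ascending (WSPT): [(2, 2), (7, 2), (5, 1), (5, 1)]
Compute weighted completion times:
  Job (p=2,w=2): C=2, w*C=2*2=4
  Job (p=7,w=2): C=9, w*C=2*9=18
  Job (p=5,w=1): C=14, w*C=1*14=14
  Job (p=5,w=1): C=19, w*C=1*19=19
Total weighted completion time = 55

55


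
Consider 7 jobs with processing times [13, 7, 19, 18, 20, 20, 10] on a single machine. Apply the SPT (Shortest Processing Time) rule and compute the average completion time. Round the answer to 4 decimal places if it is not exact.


Sort jobs by processing time (SPT order): [7, 10, 13, 18, 19, 20, 20]
Compute completion times sequentially:
  Job 1: processing = 7, completes at 7
  Job 2: processing = 10, completes at 17
  Job 3: processing = 13, completes at 30
  Job 4: processing = 18, completes at 48
  Job 5: processing = 19, completes at 67
  Job 6: processing = 20, completes at 87
  Job 7: processing = 20, completes at 107
Sum of completion times = 363
Average completion time = 363/7 = 51.8571

51.8571


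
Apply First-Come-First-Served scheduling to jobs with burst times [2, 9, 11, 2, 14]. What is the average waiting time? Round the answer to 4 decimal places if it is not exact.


FCFS order (as given): [2, 9, 11, 2, 14]
Waiting times:
  Job 1: wait = 0
  Job 2: wait = 2
  Job 3: wait = 11
  Job 4: wait = 22
  Job 5: wait = 24
Sum of waiting times = 59
Average waiting time = 59/5 = 11.8

11.8


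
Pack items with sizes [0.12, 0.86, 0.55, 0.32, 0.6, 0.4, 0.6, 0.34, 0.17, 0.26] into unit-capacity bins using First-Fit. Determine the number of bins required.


Place items sequentially using First-Fit:
  Item 0.12 -> new Bin 1
  Item 0.86 -> Bin 1 (now 0.98)
  Item 0.55 -> new Bin 2
  Item 0.32 -> Bin 2 (now 0.87)
  Item 0.6 -> new Bin 3
  Item 0.4 -> Bin 3 (now 1.0)
  Item 0.6 -> new Bin 4
  Item 0.34 -> Bin 4 (now 0.94)
  Item 0.17 -> new Bin 5
  Item 0.26 -> Bin 5 (now 0.43)
Total bins used = 5

5


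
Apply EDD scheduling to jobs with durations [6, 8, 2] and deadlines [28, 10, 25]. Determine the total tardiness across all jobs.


Sort by due date (EDD order): [(8, 10), (2, 25), (6, 28)]
Compute completion times and tardiness:
  Job 1: p=8, d=10, C=8, tardiness=max(0,8-10)=0
  Job 2: p=2, d=25, C=10, tardiness=max(0,10-25)=0
  Job 3: p=6, d=28, C=16, tardiness=max(0,16-28)=0
Total tardiness = 0

0


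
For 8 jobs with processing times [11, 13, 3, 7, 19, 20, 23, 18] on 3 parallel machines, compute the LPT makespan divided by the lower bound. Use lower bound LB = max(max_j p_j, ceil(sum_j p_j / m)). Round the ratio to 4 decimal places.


LPT order: [23, 20, 19, 18, 13, 11, 7, 3]
Machine loads after assignment: [37, 40, 37]
LPT makespan = 40
Lower bound = max(max_job, ceil(total/3)) = max(23, 38) = 38
Ratio = 40 / 38 = 1.0526

1.0526


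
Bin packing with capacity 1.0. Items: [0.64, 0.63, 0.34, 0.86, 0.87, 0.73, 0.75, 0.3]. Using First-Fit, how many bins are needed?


Place items sequentially using First-Fit:
  Item 0.64 -> new Bin 1
  Item 0.63 -> new Bin 2
  Item 0.34 -> Bin 1 (now 0.98)
  Item 0.86 -> new Bin 3
  Item 0.87 -> new Bin 4
  Item 0.73 -> new Bin 5
  Item 0.75 -> new Bin 6
  Item 0.3 -> Bin 2 (now 0.93)
Total bins used = 6

6


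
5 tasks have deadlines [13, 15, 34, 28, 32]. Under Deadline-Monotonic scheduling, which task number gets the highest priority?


Sort tasks by relative deadline (ascending):
  Task 1: deadline = 13
  Task 2: deadline = 15
  Task 4: deadline = 28
  Task 5: deadline = 32
  Task 3: deadline = 34
Priority order (highest first): [1, 2, 4, 5, 3]
Highest priority task = 1

1


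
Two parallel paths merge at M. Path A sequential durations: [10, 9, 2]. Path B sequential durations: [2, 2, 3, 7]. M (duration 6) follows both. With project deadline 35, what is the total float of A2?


Forward pass: ES(A2) = sum of predecessors on chain A = 10
EF = ES + duration = 10 + 9 = 19
Backward pass: LF(M) = deadline = 35; LS(M) = 35 - 6 = 29
LF(A2) = LS(M) - sum(successors on chain A) = 29 - 2 = 27
LS = LF - duration = 27 - 9 = 18
Total float = LS - ES = 18 - 10 = 8

8


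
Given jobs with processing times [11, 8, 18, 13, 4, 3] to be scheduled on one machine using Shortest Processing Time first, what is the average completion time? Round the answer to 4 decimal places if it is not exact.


Sort jobs by processing time (SPT order): [3, 4, 8, 11, 13, 18]
Compute completion times sequentially:
  Job 1: processing = 3, completes at 3
  Job 2: processing = 4, completes at 7
  Job 3: processing = 8, completes at 15
  Job 4: processing = 11, completes at 26
  Job 5: processing = 13, completes at 39
  Job 6: processing = 18, completes at 57
Sum of completion times = 147
Average completion time = 147/6 = 24.5

24.5


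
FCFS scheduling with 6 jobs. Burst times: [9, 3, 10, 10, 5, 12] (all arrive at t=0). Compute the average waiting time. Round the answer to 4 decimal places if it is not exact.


FCFS order (as given): [9, 3, 10, 10, 5, 12]
Waiting times:
  Job 1: wait = 0
  Job 2: wait = 9
  Job 3: wait = 12
  Job 4: wait = 22
  Job 5: wait = 32
  Job 6: wait = 37
Sum of waiting times = 112
Average waiting time = 112/6 = 18.6667

18.6667


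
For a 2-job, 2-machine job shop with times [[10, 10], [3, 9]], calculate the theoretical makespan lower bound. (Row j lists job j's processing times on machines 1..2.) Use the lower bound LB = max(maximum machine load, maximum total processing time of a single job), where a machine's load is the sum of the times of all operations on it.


Machine loads:
  Machine 1: 10 + 3 = 13
  Machine 2: 10 + 9 = 19
Max machine load = 19
Job totals:
  Job 1: 20
  Job 2: 12
Max job total = 20
Lower bound = max(19, 20) = 20

20


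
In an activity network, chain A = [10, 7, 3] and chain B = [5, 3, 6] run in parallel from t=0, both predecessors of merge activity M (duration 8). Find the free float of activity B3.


ES(B3) = sum of predecessors on chain B = 8
EF(B3) = ES + duration = 8 + 6 = 14
Successor of B3 is M. ES(M) = max(sum(A), sum(B)) = max(20, 14) = 20
Free float = ES(successor) - EF(current) = 20 - 14 = 6

6


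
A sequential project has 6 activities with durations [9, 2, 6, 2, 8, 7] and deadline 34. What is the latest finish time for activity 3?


LF(activity 3) = deadline - sum of successor durations
Successors: activities 4 through 6 with durations [2, 8, 7]
Sum of successor durations = 17
LF = 34 - 17 = 17

17


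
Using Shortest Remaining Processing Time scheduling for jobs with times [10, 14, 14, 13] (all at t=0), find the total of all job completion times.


Since all jobs arrive at t=0, SRPT equals SPT ordering.
SPT order: [10, 13, 14, 14]
Completion times:
  Job 1: p=10, C=10
  Job 2: p=13, C=23
  Job 3: p=14, C=37
  Job 4: p=14, C=51
Total completion time = 10 + 23 + 37 + 51 = 121

121


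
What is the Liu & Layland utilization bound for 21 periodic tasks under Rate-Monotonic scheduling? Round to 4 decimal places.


Compute 2^(1/21) = 1.0335577830
Subtract 1: 1.0335577830 - 1 = 0.0335577830
Multiply by n: 21 * 0.0335577830 = 0.7047134430
Round to 4 dp: 0.7047

0.7047


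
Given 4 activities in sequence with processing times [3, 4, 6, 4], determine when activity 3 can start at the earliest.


Activity 3 starts after activities 1 through 2 complete.
Predecessor durations: [3, 4]
ES = 3 + 4 = 7

7


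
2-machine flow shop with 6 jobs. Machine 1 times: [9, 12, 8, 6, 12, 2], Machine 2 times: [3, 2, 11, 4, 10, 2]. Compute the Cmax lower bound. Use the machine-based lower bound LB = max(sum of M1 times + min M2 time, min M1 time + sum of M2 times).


LB1 = sum(M1 times) + min(M2 times) = 49 + 2 = 51
LB2 = min(M1 times) + sum(M2 times) = 2 + 32 = 34
Lower bound = max(LB1, LB2) = max(51, 34) = 51

51


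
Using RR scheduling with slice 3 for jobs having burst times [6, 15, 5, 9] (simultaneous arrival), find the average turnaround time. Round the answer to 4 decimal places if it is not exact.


Time quantum = 3
Execution trace:
  J1 runs 3 units, time = 3
  J2 runs 3 units, time = 6
  J3 runs 3 units, time = 9
  J4 runs 3 units, time = 12
  J1 runs 3 units, time = 15
  J2 runs 3 units, time = 18
  J3 runs 2 units, time = 20
  J4 runs 3 units, time = 23
  J2 runs 3 units, time = 26
  J4 runs 3 units, time = 29
  J2 runs 3 units, time = 32
  J2 runs 3 units, time = 35
Finish times: [15, 35, 20, 29]
Average turnaround = 99/4 = 24.75

24.75


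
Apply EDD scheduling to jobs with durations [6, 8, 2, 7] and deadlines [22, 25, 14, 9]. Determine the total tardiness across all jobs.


Sort by due date (EDD order): [(7, 9), (2, 14), (6, 22), (8, 25)]
Compute completion times and tardiness:
  Job 1: p=7, d=9, C=7, tardiness=max(0,7-9)=0
  Job 2: p=2, d=14, C=9, tardiness=max(0,9-14)=0
  Job 3: p=6, d=22, C=15, tardiness=max(0,15-22)=0
  Job 4: p=8, d=25, C=23, tardiness=max(0,23-25)=0
Total tardiness = 0

0


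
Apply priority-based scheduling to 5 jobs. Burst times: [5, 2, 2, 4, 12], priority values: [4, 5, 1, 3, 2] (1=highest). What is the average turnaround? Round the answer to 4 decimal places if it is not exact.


Sort by priority (ascending = highest first):
Order: [(1, 2), (2, 12), (3, 4), (4, 5), (5, 2)]
Completion times:
  Priority 1, burst=2, C=2
  Priority 2, burst=12, C=14
  Priority 3, burst=4, C=18
  Priority 4, burst=5, C=23
  Priority 5, burst=2, C=25
Average turnaround = 82/5 = 16.4

16.4


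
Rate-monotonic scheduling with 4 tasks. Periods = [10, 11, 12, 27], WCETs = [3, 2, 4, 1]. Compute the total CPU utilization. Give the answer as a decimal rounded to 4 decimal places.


Compute individual utilizations (exact fractions):
  Task 1: C/T = 3/10 (approx. 0.3)
  Task 2: C/T = 2/11 (approx. 0.1818)
  Task 3: C/T = 4/12 = 1/3 (approx. 0.3333)
  Task 4: C/T = 1/27 (approx. 0.037)
Total utilization U = 3/10 + 2/11 + 1/3 + 1/27 = 2531/2970
Rounded to 4 decimal places: U = 0.8522
RM (Liu & Layland) bound for 4 tasks = 0.756828; compare with U = 2531/2970 (approx. 0.852189)
bound < U <= 1, so the RM sufficient condition is not met (inconclusive; an exact test such as response-time analysis is needed).

0.8522


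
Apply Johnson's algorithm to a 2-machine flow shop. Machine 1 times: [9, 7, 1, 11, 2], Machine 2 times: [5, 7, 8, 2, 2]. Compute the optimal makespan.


Apply Johnson's rule:
  Group 1 (a <= b): [(3, 1, 8), (5, 2, 2), (2, 7, 7)]
  Group 2 (a > b): [(1, 9, 5), (4, 11, 2)]
Optimal job order: [3, 5, 2, 1, 4]
Schedule:
  Job 3: M1 done at 1, M2 done at 9
  Job 5: M1 done at 3, M2 done at 11
  Job 2: M1 done at 10, M2 done at 18
  Job 1: M1 done at 19, M2 done at 24
  Job 4: M1 done at 30, M2 done at 32
Makespan = 32

32


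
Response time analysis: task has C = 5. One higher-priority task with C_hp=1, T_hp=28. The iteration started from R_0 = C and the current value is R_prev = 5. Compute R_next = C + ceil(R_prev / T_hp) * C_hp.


R_next = C + ceil(R_prev / T_hp) * C_hp
ceil(5 / 28) = ceil(0.1786) = 1
Interference = 1 * 1 = 1
R_next = 5 + 1 = 6

6


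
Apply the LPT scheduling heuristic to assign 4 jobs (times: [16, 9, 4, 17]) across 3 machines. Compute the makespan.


Sort jobs in decreasing order (LPT): [17, 16, 9, 4]
Assign each job to the least loaded machine:
  Machine 1: jobs [17], load = 17
  Machine 2: jobs [16], load = 16
  Machine 3: jobs [9, 4], load = 13
Makespan = max load = 17

17


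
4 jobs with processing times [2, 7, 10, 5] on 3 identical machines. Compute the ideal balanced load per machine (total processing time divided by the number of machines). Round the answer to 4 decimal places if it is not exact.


Total processing time = 2 + 7 + 10 + 5 = 24
Number of machines = 3
Ideal balanced load = 24 / 3 = 8.0

8.0


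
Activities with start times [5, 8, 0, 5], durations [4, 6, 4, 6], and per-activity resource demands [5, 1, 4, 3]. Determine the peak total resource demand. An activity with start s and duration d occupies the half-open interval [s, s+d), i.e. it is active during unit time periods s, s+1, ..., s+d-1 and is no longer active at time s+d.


Each activity i is active on [start_i, start_i + duration_i).
Compute total resource usage per time slot:
  t=0: active resources = [4], total = 4
  t=1: active resources = [4], total = 4
  t=2: active resources = [4], total = 4
  t=3: active resources = [4], total = 4
  t=4: active resources = [], total = 0
  t=5: active resources = [5, 3], total = 8
  t=6: active resources = [5, 3], total = 8
  t=7: active resources = [5, 3], total = 8
  t=8: active resources = [5, 1, 3], total = 9
  t=9: active resources = [1, 3], total = 4
  t=10: active resources = [1, 3], total = 4
  t=11: active resources = [1], total = 1
  t=12: active resources = [1], total = 1
  t=13: active resources = [1], total = 1
Peak resource demand = 9

9


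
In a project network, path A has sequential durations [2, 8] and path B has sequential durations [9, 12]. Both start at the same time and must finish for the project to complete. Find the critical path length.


Path A total = 2 + 8 = 10
Path B total = 9 + 12 = 21
Critical path = longest path = max(10, 21) = 21

21


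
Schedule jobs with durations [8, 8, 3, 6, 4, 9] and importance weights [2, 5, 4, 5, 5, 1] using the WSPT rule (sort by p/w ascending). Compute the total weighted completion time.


Compute p/w ratios and sort ascending (WSPT): [(3, 4), (4, 5), (6, 5), (8, 5), (8, 2), (9, 1)]
Compute weighted completion times:
  Job (p=3,w=4): C=3, w*C=4*3=12
  Job (p=4,w=5): C=7, w*C=5*7=35
  Job (p=6,w=5): C=13, w*C=5*13=65
  Job (p=8,w=5): C=21, w*C=5*21=105
  Job (p=8,w=2): C=29, w*C=2*29=58
  Job (p=9,w=1): C=38, w*C=1*38=38
Total weighted completion time = 313

313


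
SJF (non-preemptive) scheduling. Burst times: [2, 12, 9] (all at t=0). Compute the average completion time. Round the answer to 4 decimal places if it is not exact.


SJF order (ascending): [2, 9, 12]
Completion times:
  Job 1: burst=2, C=2
  Job 2: burst=9, C=11
  Job 3: burst=12, C=23
Average completion = 36/3 = 12.0

12.0


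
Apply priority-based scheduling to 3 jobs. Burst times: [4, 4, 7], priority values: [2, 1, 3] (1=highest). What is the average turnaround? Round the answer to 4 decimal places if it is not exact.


Sort by priority (ascending = highest first):
Order: [(1, 4), (2, 4), (3, 7)]
Completion times:
  Priority 1, burst=4, C=4
  Priority 2, burst=4, C=8
  Priority 3, burst=7, C=15
Average turnaround = 27/3 = 9.0

9.0


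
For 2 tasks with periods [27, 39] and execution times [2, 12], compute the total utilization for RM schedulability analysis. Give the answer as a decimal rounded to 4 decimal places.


Compute individual utilizations (exact fractions):
  Task 1: C/T = 2/27 (approx. 0.0741)
  Task 2: C/T = 12/39 = 4/13 (approx. 0.3077)
Total utilization U = 2/27 + 4/13 = 134/351
Rounded to 4 decimal places: U = 0.3818
RM (Liu & Layland) bound for 2 tasks = 0.828427; compare with U = 134/351 (approx. 0.381766)
U <= bound, so schedulable by RM sufficient condition.

0.3818


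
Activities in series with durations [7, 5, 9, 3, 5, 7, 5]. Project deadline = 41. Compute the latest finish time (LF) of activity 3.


LF(activity 3) = deadline - sum of successor durations
Successors: activities 4 through 7 with durations [3, 5, 7, 5]
Sum of successor durations = 20
LF = 41 - 20 = 21

21


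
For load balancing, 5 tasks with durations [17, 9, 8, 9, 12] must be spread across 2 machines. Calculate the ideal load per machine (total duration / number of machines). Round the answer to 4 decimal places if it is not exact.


Total processing time = 17 + 9 + 8 + 9 + 12 = 55
Number of machines = 2
Ideal balanced load = 55 / 2 = 27.5

27.5


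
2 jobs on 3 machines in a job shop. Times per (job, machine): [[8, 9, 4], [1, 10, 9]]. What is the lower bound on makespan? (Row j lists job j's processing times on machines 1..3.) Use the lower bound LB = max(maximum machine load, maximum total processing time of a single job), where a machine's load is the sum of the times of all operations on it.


Machine loads:
  Machine 1: 8 + 1 = 9
  Machine 2: 9 + 10 = 19
  Machine 3: 4 + 9 = 13
Max machine load = 19
Job totals:
  Job 1: 21
  Job 2: 20
Max job total = 21
Lower bound = max(19, 21) = 21

21


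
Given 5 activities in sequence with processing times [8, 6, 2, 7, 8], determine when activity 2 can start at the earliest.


Activity 2 starts after activities 1 through 1 complete.
Predecessor durations: [8]
ES = 8 = 8

8


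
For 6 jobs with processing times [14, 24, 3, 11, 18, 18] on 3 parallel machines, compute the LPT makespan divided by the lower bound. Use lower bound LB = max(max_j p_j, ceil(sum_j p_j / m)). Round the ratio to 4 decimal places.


LPT order: [24, 18, 18, 14, 11, 3]
Machine loads after assignment: [27, 32, 29]
LPT makespan = 32
Lower bound = max(max_job, ceil(total/3)) = max(24, 30) = 30
Ratio = 32 / 30 = 1.0667

1.0667


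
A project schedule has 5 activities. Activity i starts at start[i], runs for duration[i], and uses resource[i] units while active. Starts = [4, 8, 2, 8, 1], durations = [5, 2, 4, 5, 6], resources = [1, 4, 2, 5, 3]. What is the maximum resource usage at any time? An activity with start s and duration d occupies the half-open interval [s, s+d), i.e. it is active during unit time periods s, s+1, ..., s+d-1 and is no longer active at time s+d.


Each activity i is active on [start_i, start_i + duration_i).
Compute total resource usage per time slot:
  t=0: active resources = [], total = 0
  t=1: active resources = [3], total = 3
  t=2: active resources = [2, 3], total = 5
  t=3: active resources = [2, 3], total = 5
  t=4: active resources = [1, 2, 3], total = 6
  t=5: active resources = [1, 2, 3], total = 6
  t=6: active resources = [1, 3], total = 4
  t=7: active resources = [1], total = 1
  t=8: active resources = [1, 4, 5], total = 10
  t=9: active resources = [4, 5], total = 9
  t=10: active resources = [5], total = 5
  t=11: active resources = [5], total = 5
  t=12: active resources = [5], total = 5
Peak resource demand = 10

10


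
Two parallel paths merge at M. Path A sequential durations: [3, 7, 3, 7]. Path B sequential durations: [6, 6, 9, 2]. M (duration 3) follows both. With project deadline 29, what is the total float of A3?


Forward pass: ES(A3) = sum of predecessors on chain A = 10
EF = ES + duration = 10 + 3 = 13
Backward pass: LF(M) = deadline = 29; LS(M) = 29 - 3 = 26
LF(A3) = LS(M) - sum(successors on chain A) = 26 - 7 = 19
LS = LF - duration = 19 - 3 = 16
Total float = LS - ES = 16 - 10 = 6

6


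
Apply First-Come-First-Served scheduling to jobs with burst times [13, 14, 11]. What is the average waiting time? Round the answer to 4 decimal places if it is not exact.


FCFS order (as given): [13, 14, 11]
Waiting times:
  Job 1: wait = 0
  Job 2: wait = 13
  Job 3: wait = 27
Sum of waiting times = 40
Average waiting time = 40/3 = 13.3333

13.3333


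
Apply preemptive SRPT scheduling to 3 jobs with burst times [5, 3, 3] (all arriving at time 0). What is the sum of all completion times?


Since all jobs arrive at t=0, SRPT equals SPT ordering.
SPT order: [3, 3, 5]
Completion times:
  Job 1: p=3, C=3
  Job 2: p=3, C=6
  Job 3: p=5, C=11
Total completion time = 3 + 6 + 11 = 20

20


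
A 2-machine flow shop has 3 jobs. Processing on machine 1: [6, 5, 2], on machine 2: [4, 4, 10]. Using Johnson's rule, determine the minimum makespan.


Apply Johnson's rule:
  Group 1 (a <= b): [(3, 2, 10)]
  Group 2 (a > b): [(1, 6, 4), (2, 5, 4)]
Optimal job order: [3, 1, 2]
Schedule:
  Job 3: M1 done at 2, M2 done at 12
  Job 1: M1 done at 8, M2 done at 16
  Job 2: M1 done at 13, M2 done at 20
Makespan = 20

20


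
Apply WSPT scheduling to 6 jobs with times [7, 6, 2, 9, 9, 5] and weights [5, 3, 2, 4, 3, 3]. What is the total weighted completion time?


Compute p/w ratios and sort ascending (WSPT): [(2, 2), (7, 5), (5, 3), (6, 3), (9, 4), (9, 3)]
Compute weighted completion times:
  Job (p=2,w=2): C=2, w*C=2*2=4
  Job (p=7,w=5): C=9, w*C=5*9=45
  Job (p=5,w=3): C=14, w*C=3*14=42
  Job (p=6,w=3): C=20, w*C=3*20=60
  Job (p=9,w=4): C=29, w*C=4*29=116
  Job (p=9,w=3): C=38, w*C=3*38=114
Total weighted completion time = 381

381


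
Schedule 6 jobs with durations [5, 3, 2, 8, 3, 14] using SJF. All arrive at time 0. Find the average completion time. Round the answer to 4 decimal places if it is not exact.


SJF order (ascending): [2, 3, 3, 5, 8, 14]
Completion times:
  Job 1: burst=2, C=2
  Job 2: burst=3, C=5
  Job 3: burst=3, C=8
  Job 4: burst=5, C=13
  Job 5: burst=8, C=21
  Job 6: burst=14, C=35
Average completion = 84/6 = 14.0

14.0


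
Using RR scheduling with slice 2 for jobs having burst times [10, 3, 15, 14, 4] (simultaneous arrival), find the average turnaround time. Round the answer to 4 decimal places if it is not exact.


Time quantum = 2
Execution trace:
  J1 runs 2 units, time = 2
  J2 runs 2 units, time = 4
  J3 runs 2 units, time = 6
  J4 runs 2 units, time = 8
  J5 runs 2 units, time = 10
  J1 runs 2 units, time = 12
  J2 runs 1 units, time = 13
  J3 runs 2 units, time = 15
  J4 runs 2 units, time = 17
  J5 runs 2 units, time = 19
  J1 runs 2 units, time = 21
  J3 runs 2 units, time = 23
  J4 runs 2 units, time = 25
  J1 runs 2 units, time = 27
  J3 runs 2 units, time = 29
  J4 runs 2 units, time = 31
  J1 runs 2 units, time = 33
  J3 runs 2 units, time = 35
  J4 runs 2 units, time = 37
  J3 runs 2 units, time = 39
  J4 runs 2 units, time = 41
  J3 runs 2 units, time = 43
  J4 runs 2 units, time = 45
  J3 runs 1 units, time = 46
Finish times: [33, 13, 46, 45, 19]
Average turnaround = 156/5 = 31.2

31.2


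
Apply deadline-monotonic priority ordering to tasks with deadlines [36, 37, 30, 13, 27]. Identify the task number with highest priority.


Sort tasks by relative deadline (ascending):
  Task 4: deadline = 13
  Task 5: deadline = 27
  Task 3: deadline = 30
  Task 1: deadline = 36
  Task 2: deadline = 37
Priority order (highest first): [4, 5, 3, 1, 2]
Highest priority task = 4

4


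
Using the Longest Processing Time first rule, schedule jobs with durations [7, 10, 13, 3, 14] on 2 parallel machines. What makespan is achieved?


Sort jobs in decreasing order (LPT): [14, 13, 10, 7, 3]
Assign each job to the least loaded machine:
  Machine 1: jobs [14, 7, 3], load = 24
  Machine 2: jobs [13, 10], load = 23
Makespan = max load = 24

24


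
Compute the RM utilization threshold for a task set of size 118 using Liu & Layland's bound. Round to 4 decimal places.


Compute 2^(1/118) = 1.0058914152
Subtract 1: 1.0058914152 - 1 = 0.0058914152
Multiply by n: 118 * 0.0058914152 = 0.6951869936
Round to 4 dp: 0.6952

0.6952


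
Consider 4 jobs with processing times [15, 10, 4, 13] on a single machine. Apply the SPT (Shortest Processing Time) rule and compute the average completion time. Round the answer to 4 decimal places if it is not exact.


Sort jobs by processing time (SPT order): [4, 10, 13, 15]
Compute completion times sequentially:
  Job 1: processing = 4, completes at 4
  Job 2: processing = 10, completes at 14
  Job 3: processing = 13, completes at 27
  Job 4: processing = 15, completes at 42
Sum of completion times = 87
Average completion time = 87/4 = 21.75

21.75


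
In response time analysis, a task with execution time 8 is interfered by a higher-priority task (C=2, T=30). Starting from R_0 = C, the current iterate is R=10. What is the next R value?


R_next = C + ceil(R_prev / T_hp) * C_hp
ceil(10 / 30) = ceil(0.3333) = 1
Interference = 1 * 2 = 2
R_next = 8 + 2 = 10
R_next = R_prev, so the iteration has converged (response time = 10).

10


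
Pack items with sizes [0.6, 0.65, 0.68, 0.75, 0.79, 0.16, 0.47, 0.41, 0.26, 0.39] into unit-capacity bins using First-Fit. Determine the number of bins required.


Place items sequentially using First-Fit:
  Item 0.6 -> new Bin 1
  Item 0.65 -> new Bin 2
  Item 0.68 -> new Bin 3
  Item 0.75 -> new Bin 4
  Item 0.79 -> new Bin 5
  Item 0.16 -> Bin 1 (now 0.76)
  Item 0.47 -> new Bin 6
  Item 0.41 -> Bin 6 (now 0.88)
  Item 0.26 -> Bin 2 (now 0.91)
  Item 0.39 -> new Bin 7
Total bins used = 7

7


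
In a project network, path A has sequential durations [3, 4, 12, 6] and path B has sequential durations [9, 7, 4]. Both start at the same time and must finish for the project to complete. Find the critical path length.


Path A total = 3 + 4 + 12 + 6 = 25
Path B total = 9 + 7 + 4 = 20
Critical path = longest path = max(25, 20) = 25

25


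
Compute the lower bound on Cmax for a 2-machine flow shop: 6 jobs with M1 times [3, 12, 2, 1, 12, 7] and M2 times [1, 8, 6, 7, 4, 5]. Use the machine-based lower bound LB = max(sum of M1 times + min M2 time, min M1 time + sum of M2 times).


LB1 = sum(M1 times) + min(M2 times) = 37 + 1 = 38
LB2 = min(M1 times) + sum(M2 times) = 1 + 31 = 32
Lower bound = max(LB1, LB2) = max(38, 32) = 38

38


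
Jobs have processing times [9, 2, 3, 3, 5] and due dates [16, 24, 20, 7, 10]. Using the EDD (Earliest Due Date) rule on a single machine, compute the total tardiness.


Sort by due date (EDD order): [(3, 7), (5, 10), (9, 16), (3, 20), (2, 24)]
Compute completion times and tardiness:
  Job 1: p=3, d=7, C=3, tardiness=max(0,3-7)=0
  Job 2: p=5, d=10, C=8, tardiness=max(0,8-10)=0
  Job 3: p=9, d=16, C=17, tardiness=max(0,17-16)=1
  Job 4: p=3, d=20, C=20, tardiness=max(0,20-20)=0
  Job 5: p=2, d=24, C=22, tardiness=max(0,22-24)=0
Total tardiness = 1

1


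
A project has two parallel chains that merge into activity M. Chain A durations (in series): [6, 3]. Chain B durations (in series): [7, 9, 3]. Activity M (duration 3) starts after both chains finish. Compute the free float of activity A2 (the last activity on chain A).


ES(A2) = sum of predecessors on chain A = 6
EF(A2) = ES + duration = 6 + 3 = 9
Successor of A2 is M. ES(M) = max(sum(A), sum(B)) = max(9, 19) = 19
Free float = ES(successor) - EF(current) = 19 - 9 = 10

10


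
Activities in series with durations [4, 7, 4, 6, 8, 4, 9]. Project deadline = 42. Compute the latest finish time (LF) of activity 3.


LF(activity 3) = deadline - sum of successor durations
Successors: activities 4 through 7 with durations [6, 8, 4, 9]
Sum of successor durations = 27
LF = 42 - 27 = 15

15


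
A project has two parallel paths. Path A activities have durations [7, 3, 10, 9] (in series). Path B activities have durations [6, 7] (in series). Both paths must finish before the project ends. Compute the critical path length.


Path A total = 7 + 3 + 10 + 9 = 29
Path B total = 6 + 7 = 13
Critical path = longest path = max(29, 13) = 29

29


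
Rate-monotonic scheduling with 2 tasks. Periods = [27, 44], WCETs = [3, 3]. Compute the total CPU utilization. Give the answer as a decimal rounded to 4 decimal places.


Compute individual utilizations (exact fractions):
  Task 1: C/T = 3/27 = 1/9 (approx. 0.1111)
  Task 2: C/T = 3/44 (approx. 0.0682)
Total utilization U = 1/9 + 3/44 = 71/396
Rounded to 4 decimal places: U = 0.1793
RM (Liu & Layland) bound for 2 tasks = 0.828427; compare with U = 71/396 (approx. 0.179293)
U <= bound, so schedulable by RM sufficient condition.

0.1793


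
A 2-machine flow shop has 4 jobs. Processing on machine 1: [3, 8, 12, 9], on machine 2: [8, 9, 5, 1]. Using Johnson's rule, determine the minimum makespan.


Apply Johnson's rule:
  Group 1 (a <= b): [(1, 3, 8), (2, 8, 9)]
  Group 2 (a > b): [(3, 12, 5), (4, 9, 1)]
Optimal job order: [1, 2, 3, 4]
Schedule:
  Job 1: M1 done at 3, M2 done at 11
  Job 2: M1 done at 11, M2 done at 20
  Job 3: M1 done at 23, M2 done at 28
  Job 4: M1 done at 32, M2 done at 33
Makespan = 33

33


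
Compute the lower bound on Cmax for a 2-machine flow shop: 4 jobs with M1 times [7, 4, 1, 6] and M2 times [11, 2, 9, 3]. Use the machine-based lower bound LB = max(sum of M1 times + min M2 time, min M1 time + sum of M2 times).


LB1 = sum(M1 times) + min(M2 times) = 18 + 2 = 20
LB2 = min(M1 times) + sum(M2 times) = 1 + 25 = 26
Lower bound = max(LB1, LB2) = max(20, 26) = 26

26


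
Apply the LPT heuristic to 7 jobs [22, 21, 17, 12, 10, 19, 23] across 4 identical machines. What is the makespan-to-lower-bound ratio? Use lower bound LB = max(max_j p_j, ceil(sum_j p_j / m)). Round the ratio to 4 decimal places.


LPT order: [23, 22, 21, 19, 17, 12, 10]
Machine loads after assignment: [23, 32, 33, 36]
LPT makespan = 36
Lower bound = max(max_job, ceil(total/4)) = max(23, 31) = 31
Ratio = 36 / 31 = 1.1613

1.1613


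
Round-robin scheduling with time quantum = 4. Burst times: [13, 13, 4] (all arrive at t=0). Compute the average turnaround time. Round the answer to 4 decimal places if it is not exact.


Time quantum = 4
Execution trace:
  J1 runs 4 units, time = 4
  J2 runs 4 units, time = 8
  J3 runs 4 units, time = 12
  J1 runs 4 units, time = 16
  J2 runs 4 units, time = 20
  J1 runs 4 units, time = 24
  J2 runs 4 units, time = 28
  J1 runs 1 units, time = 29
  J2 runs 1 units, time = 30
Finish times: [29, 30, 12]
Average turnaround = 71/3 = 23.6667

23.6667


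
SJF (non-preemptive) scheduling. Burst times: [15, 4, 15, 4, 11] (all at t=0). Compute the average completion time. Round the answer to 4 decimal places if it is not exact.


SJF order (ascending): [4, 4, 11, 15, 15]
Completion times:
  Job 1: burst=4, C=4
  Job 2: burst=4, C=8
  Job 3: burst=11, C=19
  Job 4: burst=15, C=34
  Job 5: burst=15, C=49
Average completion = 114/5 = 22.8

22.8


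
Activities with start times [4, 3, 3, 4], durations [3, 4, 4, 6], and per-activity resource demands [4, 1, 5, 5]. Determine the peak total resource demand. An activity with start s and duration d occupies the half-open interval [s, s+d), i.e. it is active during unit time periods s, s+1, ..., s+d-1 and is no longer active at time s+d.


Each activity i is active on [start_i, start_i + duration_i).
Compute total resource usage per time slot:
  t=0: active resources = [], total = 0
  t=1: active resources = [], total = 0
  t=2: active resources = [], total = 0
  t=3: active resources = [1, 5], total = 6
  t=4: active resources = [4, 1, 5, 5], total = 15
  t=5: active resources = [4, 1, 5, 5], total = 15
  t=6: active resources = [4, 1, 5, 5], total = 15
  t=7: active resources = [5], total = 5
  t=8: active resources = [5], total = 5
  t=9: active resources = [5], total = 5
Peak resource demand = 15

15


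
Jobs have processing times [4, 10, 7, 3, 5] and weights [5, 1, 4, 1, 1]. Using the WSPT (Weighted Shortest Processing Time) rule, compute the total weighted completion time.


Compute p/w ratios and sort ascending (WSPT): [(4, 5), (7, 4), (3, 1), (5, 1), (10, 1)]
Compute weighted completion times:
  Job (p=4,w=5): C=4, w*C=5*4=20
  Job (p=7,w=4): C=11, w*C=4*11=44
  Job (p=3,w=1): C=14, w*C=1*14=14
  Job (p=5,w=1): C=19, w*C=1*19=19
  Job (p=10,w=1): C=29, w*C=1*29=29
Total weighted completion time = 126

126


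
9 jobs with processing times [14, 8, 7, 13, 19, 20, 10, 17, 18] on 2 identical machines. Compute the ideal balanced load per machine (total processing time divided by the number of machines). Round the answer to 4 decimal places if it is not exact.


Total processing time = 14 + 8 + 7 + 13 + 19 + 20 + 10 + 17 + 18 = 126
Number of machines = 2
Ideal balanced load = 126 / 2 = 63.0

63.0


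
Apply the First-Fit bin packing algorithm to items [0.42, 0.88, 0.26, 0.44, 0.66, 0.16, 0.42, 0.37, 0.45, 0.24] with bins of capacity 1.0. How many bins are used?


Place items sequentially using First-Fit:
  Item 0.42 -> new Bin 1
  Item 0.88 -> new Bin 2
  Item 0.26 -> Bin 1 (now 0.68)
  Item 0.44 -> new Bin 3
  Item 0.66 -> new Bin 4
  Item 0.16 -> Bin 1 (now 0.84)
  Item 0.42 -> Bin 3 (now 0.86)
  Item 0.37 -> new Bin 5
  Item 0.45 -> Bin 5 (now 0.82)
  Item 0.24 -> Bin 4 (now 0.9)
Total bins used = 5

5


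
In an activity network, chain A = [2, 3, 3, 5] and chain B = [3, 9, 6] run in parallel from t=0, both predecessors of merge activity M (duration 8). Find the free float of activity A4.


ES(A4) = sum of predecessors on chain A = 8
EF(A4) = ES + duration = 8 + 5 = 13
Successor of A4 is M. ES(M) = max(sum(A), sum(B)) = max(13, 18) = 18
Free float = ES(successor) - EF(current) = 18 - 13 = 5

5


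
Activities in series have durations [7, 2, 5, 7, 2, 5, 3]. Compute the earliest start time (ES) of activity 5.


Activity 5 starts after activities 1 through 4 complete.
Predecessor durations: [7, 2, 5, 7]
ES = 7 + 2 + 5 + 7 = 21

21


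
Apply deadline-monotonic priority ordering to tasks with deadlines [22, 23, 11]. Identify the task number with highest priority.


Sort tasks by relative deadline (ascending):
  Task 3: deadline = 11
  Task 1: deadline = 22
  Task 2: deadline = 23
Priority order (highest first): [3, 1, 2]
Highest priority task = 3

3


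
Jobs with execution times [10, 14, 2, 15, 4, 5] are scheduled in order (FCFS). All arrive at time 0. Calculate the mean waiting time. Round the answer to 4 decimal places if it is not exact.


FCFS order (as given): [10, 14, 2, 15, 4, 5]
Waiting times:
  Job 1: wait = 0
  Job 2: wait = 10
  Job 3: wait = 24
  Job 4: wait = 26
  Job 5: wait = 41
  Job 6: wait = 45
Sum of waiting times = 146
Average waiting time = 146/6 = 24.3333

24.3333


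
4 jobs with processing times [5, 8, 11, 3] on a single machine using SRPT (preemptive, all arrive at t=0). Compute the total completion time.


Since all jobs arrive at t=0, SRPT equals SPT ordering.
SPT order: [3, 5, 8, 11]
Completion times:
  Job 1: p=3, C=3
  Job 2: p=5, C=8
  Job 3: p=8, C=16
  Job 4: p=11, C=27
Total completion time = 3 + 8 + 16 + 27 = 54

54


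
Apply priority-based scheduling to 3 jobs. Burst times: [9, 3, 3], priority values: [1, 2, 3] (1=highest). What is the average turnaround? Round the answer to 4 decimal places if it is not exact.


Sort by priority (ascending = highest first):
Order: [(1, 9), (2, 3), (3, 3)]
Completion times:
  Priority 1, burst=9, C=9
  Priority 2, burst=3, C=12
  Priority 3, burst=3, C=15
Average turnaround = 36/3 = 12.0

12.0


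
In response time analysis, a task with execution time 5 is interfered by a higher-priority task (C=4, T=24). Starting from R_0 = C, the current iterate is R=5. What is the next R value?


R_next = C + ceil(R_prev / T_hp) * C_hp
ceil(5 / 24) = ceil(0.2083) = 1
Interference = 1 * 4 = 4
R_next = 5 + 4 = 9

9


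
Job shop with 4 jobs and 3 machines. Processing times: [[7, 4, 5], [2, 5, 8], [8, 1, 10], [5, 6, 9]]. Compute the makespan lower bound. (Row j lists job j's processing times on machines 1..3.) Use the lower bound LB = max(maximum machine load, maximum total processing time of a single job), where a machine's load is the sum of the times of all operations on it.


Machine loads:
  Machine 1: 7 + 2 + 8 + 5 = 22
  Machine 2: 4 + 5 + 1 + 6 = 16
  Machine 3: 5 + 8 + 10 + 9 = 32
Max machine load = 32
Job totals:
  Job 1: 16
  Job 2: 15
  Job 3: 19
  Job 4: 20
Max job total = 20
Lower bound = max(32, 20) = 32

32


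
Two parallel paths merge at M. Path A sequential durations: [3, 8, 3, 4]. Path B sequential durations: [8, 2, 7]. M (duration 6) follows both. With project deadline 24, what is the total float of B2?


Forward pass: ES(B2) = sum of predecessors on chain B = 8
EF = ES + duration = 8 + 2 = 10
Backward pass: LF(M) = deadline = 24; LS(M) = 24 - 6 = 18
LF(B2) = LS(M) - sum(successors on chain B) = 18 - 7 = 11
LS = LF - duration = 11 - 2 = 9
Total float = LS - ES = 9 - 8 = 1

1


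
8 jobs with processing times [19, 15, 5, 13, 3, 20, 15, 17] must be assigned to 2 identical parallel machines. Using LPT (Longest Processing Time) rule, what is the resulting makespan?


Sort jobs in decreasing order (LPT): [20, 19, 17, 15, 15, 13, 5, 3]
Assign each job to the least loaded machine:
  Machine 1: jobs [20, 15, 15, 3], load = 53
  Machine 2: jobs [19, 17, 13, 5], load = 54
Makespan = max load = 54

54


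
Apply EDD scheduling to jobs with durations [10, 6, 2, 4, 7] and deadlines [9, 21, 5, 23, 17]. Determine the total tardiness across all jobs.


Sort by due date (EDD order): [(2, 5), (10, 9), (7, 17), (6, 21), (4, 23)]
Compute completion times and tardiness:
  Job 1: p=2, d=5, C=2, tardiness=max(0,2-5)=0
  Job 2: p=10, d=9, C=12, tardiness=max(0,12-9)=3
  Job 3: p=7, d=17, C=19, tardiness=max(0,19-17)=2
  Job 4: p=6, d=21, C=25, tardiness=max(0,25-21)=4
  Job 5: p=4, d=23, C=29, tardiness=max(0,29-23)=6
Total tardiness = 15

15


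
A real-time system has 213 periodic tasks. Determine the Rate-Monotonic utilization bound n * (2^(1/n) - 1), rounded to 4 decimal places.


Compute 2^(1/213) = 1.0032595128
Subtract 1: 1.0032595128 - 1 = 0.0032595128
Multiply by n: 213 * 0.0032595128 = 0.6942762264
Round to 4 dp: 0.6943

0.6943


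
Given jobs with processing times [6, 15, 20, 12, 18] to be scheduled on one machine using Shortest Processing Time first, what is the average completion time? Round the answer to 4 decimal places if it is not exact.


Sort jobs by processing time (SPT order): [6, 12, 15, 18, 20]
Compute completion times sequentially:
  Job 1: processing = 6, completes at 6
  Job 2: processing = 12, completes at 18
  Job 3: processing = 15, completes at 33
  Job 4: processing = 18, completes at 51
  Job 5: processing = 20, completes at 71
Sum of completion times = 179
Average completion time = 179/5 = 35.8

35.8


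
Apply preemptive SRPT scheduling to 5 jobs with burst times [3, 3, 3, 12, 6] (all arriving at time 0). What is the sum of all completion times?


Since all jobs arrive at t=0, SRPT equals SPT ordering.
SPT order: [3, 3, 3, 6, 12]
Completion times:
  Job 1: p=3, C=3
  Job 2: p=3, C=6
  Job 3: p=3, C=9
  Job 4: p=6, C=15
  Job 5: p=12, C=27
Total completion time = 3 + 6 + 9 + 15 + 27 = 60

60


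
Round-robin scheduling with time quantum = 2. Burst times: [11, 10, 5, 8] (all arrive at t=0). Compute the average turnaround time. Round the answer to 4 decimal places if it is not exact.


Time quantum = 2
Execution trace:
  J1 runs 2 units, time = 2
  J2 runs 2 units, time = 4
  J3 runs 2 units, time = 6
  J4 runs 2 units, time = 8
  J1 runs 2 units, time = 10
  J2 runs 2 units, time = 12
  J3 runs 2 units, time = 14
  J4 runs 2 units, time = 16
  J1 runs 2 units, time = 18
  J2 runs 2 units, time = 20
  J3 runs 1 units, time = 21
  J4 runs 2 units, time = 23
  J1 runs 2 units, time = 25
  J2 runs 2 units, time = 27
  J4 runs 2 units, time = 29
  J1 runs 2 units, time = 31
  J2 runs 2 units, time = 33
  J1 runs 1 units, time = 34
Finish times: [34, 33, 21, 29]
Average turnaround = 117/4 = 29.25

29.25


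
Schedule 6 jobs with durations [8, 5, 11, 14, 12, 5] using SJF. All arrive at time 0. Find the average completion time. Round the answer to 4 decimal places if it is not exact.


SJF order (ascending): [5, 5, 8, 11, 12, 14]
Completion times:
  Job 1: burst=5, C=5
  Job 2: burst=5, C=10
  Job 3: burst=8, C=18
  Job 4: burst=11, C=29
  Job 5: burst=12, C=41
  Job 6: burst=14, C=55
Average completion = 158/6 = 26.3333

26.3333
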